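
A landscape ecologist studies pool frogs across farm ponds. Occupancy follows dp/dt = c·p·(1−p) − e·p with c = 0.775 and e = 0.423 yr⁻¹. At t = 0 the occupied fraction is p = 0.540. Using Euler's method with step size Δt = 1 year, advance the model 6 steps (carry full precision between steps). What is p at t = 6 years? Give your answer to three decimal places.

Update rule: p ← p + [c·p·(1−p) − e·p]·Δt with Δt = 1.
t = 1: p = 0.54000 + (-0.03591) = 0.50409
t = 2: p = 0.50409 + (-0.01949) = 0.48460
t = 3: p = 0.48460 + (-0.01142) = 0.47318
t = 4: p = 0.47318 + (-0.00696) = 0.46622
t = 5: p = 0.46622 + (-0.00434) = 0.46187
t = 6: p = 0.46187 + (-0.00275) = 0.45912

0.459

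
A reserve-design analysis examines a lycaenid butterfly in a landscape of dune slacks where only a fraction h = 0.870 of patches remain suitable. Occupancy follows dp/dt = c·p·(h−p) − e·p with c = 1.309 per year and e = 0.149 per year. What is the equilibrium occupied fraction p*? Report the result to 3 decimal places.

0.756

Setting dp/dt = 0 and dividing by p* gives c·(h−p*) = e.
So p* = h − e/c = 0.870 − 0.149/1.309 = 0.870 − 0.1138 = 0.7562.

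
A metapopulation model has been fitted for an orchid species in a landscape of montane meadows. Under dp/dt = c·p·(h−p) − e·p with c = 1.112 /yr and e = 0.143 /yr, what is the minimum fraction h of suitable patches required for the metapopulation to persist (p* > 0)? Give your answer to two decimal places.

0.13

p* = h − e/c is positive only when h > e/c.
h_min = e/c = 0.143/1.112 = 0.1286.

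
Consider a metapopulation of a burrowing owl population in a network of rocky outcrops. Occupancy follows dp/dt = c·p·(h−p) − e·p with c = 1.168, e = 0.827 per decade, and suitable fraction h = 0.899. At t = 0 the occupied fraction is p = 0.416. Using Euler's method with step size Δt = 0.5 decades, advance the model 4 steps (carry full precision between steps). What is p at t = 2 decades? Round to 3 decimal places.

Update rule: p ← p + [c·p·(h−p) − e·p]·Δt with Δt = 0.5.
  1  |  dp/dt·Δt = -0.054674  |  p_1 = 0.361326
  2  |  dp/dt·Δt = -0.035951  |  p_2 = 0.325375
  3  |  dp/dt·Δt = -0.025543  |  p_3 = 0.299832
  4  |  dp/dt·Δt = -0.019065  |  p_4 = 0.280767

0.281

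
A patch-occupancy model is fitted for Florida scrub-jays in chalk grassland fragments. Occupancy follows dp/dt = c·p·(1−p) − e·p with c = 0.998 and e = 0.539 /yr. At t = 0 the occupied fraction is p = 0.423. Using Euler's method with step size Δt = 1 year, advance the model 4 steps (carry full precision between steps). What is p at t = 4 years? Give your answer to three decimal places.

0.456

Update rule: p ← p + [c·p·(1−p) − e·p]·Δt with Δt = 1.
step 1: Δp = +0.01559, p = 0.43859
step 2: Δp = +0.00934, p = 0.44792
step 3: Δp = +0.00536, p = 0.45329
step 4: Δp = +0.00300, p = 0.45629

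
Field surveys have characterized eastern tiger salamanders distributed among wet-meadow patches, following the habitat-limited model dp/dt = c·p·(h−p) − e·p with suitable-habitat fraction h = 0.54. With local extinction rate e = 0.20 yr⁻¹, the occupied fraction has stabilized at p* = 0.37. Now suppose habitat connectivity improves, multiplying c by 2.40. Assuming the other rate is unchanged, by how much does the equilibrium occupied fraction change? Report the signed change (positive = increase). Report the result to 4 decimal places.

0.0992

Balance c(h−p*) = e gives c = e/(0.54 − 0.37000) = 0.20/0.17000 = 1.17647.
New p* = 0.54 − e/c = 0.54 − 0.20000/2.82353 = 0.46917.
Δp* = 0.46917 − 0.37000 = +0.09917.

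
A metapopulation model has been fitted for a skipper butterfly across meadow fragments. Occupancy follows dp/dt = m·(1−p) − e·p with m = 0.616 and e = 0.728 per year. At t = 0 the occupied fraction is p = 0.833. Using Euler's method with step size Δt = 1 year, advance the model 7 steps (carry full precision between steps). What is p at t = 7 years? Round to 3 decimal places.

0.458

Update rule: p ← p + [m·(1−p) − e·p]·Δt with Δt = 1.
p: 0.83300 → 0.32945  (Δp = -0.50355)
p: 0.32945 → 0.50267  (Δp = +0.17322)
p: 0.50267 → 0.44308  (Δp = -0.05959)
p: 0.44308 → 0.46358  (Δp = +0.02050)
p: 0.46358 → 0.45653  (Δp = -0.00705)
p: 0.45653 → 0.45895  (Δp = +0.00243)
p: 0.45895 → 0.45812  (Δp = -0.00083)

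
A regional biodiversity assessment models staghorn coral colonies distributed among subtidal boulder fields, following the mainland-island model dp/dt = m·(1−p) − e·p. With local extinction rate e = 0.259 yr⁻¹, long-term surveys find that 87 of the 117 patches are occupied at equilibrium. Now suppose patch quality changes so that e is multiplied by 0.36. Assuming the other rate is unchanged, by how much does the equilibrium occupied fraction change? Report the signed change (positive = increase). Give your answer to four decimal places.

0.1460

Observed p* = 87/117 = 0.74359.
Balance m(1−p*) = e·p* gives m = e·p*/(1−p*) = 0.259×0.74359/0.25641 = 0.75110.
New p* = m/(m+e) = 0.75110/(0.75110+0.09324) = 0.88957.
Δp* = 0.88957 − 0.74359 = +0.14598.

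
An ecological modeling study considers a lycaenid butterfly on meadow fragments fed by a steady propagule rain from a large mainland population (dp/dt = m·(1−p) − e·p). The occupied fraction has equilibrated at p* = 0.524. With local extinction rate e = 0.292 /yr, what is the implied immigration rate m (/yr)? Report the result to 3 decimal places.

At equilibrium m(1−p*) = e·p*, so m = e·p*/(1−p*).
m = 0.292 × 0.524 / 0.4760 = 0.1530/0.4760 = 0.3214.

0.321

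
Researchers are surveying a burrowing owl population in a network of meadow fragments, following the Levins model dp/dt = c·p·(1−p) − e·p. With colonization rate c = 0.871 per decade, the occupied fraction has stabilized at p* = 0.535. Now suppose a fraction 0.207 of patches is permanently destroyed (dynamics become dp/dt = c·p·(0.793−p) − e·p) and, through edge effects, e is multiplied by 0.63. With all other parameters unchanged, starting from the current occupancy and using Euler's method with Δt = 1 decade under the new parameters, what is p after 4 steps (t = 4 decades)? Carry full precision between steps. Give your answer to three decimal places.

Balance c(1−p*) = e gives e = 0.871×(1 − 0.53500) = 0.40501.
Starting from p₀ = 0.53500; update p ← p + (dp/dt)·Δt with the new parameters.
  1  |  dp/dt·Δt = -0.016286  |  p_1 = 0.518714
  2  |  dp/dt·Δt = -0.008432  |  p_2 = 0.510282
  3  |  dp/dt·Δt = -0.004547  |  p_3 = 0.505734
  4  |  dp/dt·Δt = -0.002504  |  p_4 = 0.503230

0.503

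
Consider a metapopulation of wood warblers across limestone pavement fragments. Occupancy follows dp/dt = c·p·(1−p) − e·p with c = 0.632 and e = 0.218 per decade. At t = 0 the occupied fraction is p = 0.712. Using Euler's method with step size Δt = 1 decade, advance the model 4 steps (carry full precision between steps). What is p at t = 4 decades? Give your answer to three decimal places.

0.661

Update rule: p ← p + [c·p·(1−p) − e·p]·Δt with Δt = 1.
  1  |  dp/dt·Δt = -0.025621  |  p_1 = 0.686379
  2  |  dp/dt·Δt = -0.013585  |  p_2 = 0.672795
  3  |  dp/dt·Δt = -0.007540  |  p_3 = 0.665255
  4  |  dp/dt·Δt = -0.004285  |  p_4 = 0.660970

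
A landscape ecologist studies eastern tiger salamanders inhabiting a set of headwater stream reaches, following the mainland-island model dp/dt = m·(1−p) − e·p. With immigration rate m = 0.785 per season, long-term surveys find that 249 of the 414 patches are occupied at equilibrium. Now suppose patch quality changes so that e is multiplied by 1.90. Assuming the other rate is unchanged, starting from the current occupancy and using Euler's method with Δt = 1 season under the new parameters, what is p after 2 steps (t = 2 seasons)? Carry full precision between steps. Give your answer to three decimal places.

Observed p* = 249/414 = 0.60145.
Balance m(1−p*) = e·p* gives e = m(1−p*)/p* = 0.785×0.39855/0.60145 = 0.52018.
Starting from p₀ = 0.60145; update p ← p + (dp/dt)·Δt with the new parameters.
  1  |  dp/dt·Δt = -0.281576  |  p_1 = 0.319873
  2  |  dp/dt·Δt = +0.217755  |  p_2 = 0.537628

0.538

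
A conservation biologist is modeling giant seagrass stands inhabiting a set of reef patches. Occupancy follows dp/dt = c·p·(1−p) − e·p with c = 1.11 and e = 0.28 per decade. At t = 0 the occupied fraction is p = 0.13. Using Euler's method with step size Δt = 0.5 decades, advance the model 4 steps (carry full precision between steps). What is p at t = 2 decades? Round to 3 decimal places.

Update rule: p ← p + [c·p·(1−p) − e·p]·Δt with Δt = 0.5.
  1  |  dp/dt·Δt = +0.044571  |  p_1 = 0.174571
  2  |  dp/dt·Δt = +0.055533  |  p_2 = 0.230104
  3  |  dp/dt·Δt = +0.066107  |  p_3 = 0.296211
  4  |  dp/dt·Δt = +0.074231  |  p_4 = 0.370442

0.370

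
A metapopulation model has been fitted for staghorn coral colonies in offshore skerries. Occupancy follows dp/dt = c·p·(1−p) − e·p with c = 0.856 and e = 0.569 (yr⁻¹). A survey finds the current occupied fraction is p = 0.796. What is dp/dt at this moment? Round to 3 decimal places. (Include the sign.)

Colonization term: c·p·(1−p) = 0.856×0.796×0.2040 = 0.13900.
Extinction term: e·p = 0.45292.
dp/dt = 0.13900 − 0.45292 = -0.31392.

-0.314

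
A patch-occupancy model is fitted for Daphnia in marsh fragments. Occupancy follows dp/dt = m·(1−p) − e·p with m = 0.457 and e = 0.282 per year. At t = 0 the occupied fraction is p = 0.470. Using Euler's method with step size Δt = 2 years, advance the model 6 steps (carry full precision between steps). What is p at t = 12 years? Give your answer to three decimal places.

0.617

Update rule: p ← p + [m·(1−p) − e·p]·Δt with Δt = 2.
step 1: Δp = +0.21934, p = 0.68934
step 2: Δp = -0.10484, p = 0.58450
step 3: Δp = +0.05012, p = 0.63461
step 4: Δp = -0.02396, p = 0.61066
step 5: Δp = +0.01145, p = 0.62211
step 6: Δp = -0.00547, p = 0.61663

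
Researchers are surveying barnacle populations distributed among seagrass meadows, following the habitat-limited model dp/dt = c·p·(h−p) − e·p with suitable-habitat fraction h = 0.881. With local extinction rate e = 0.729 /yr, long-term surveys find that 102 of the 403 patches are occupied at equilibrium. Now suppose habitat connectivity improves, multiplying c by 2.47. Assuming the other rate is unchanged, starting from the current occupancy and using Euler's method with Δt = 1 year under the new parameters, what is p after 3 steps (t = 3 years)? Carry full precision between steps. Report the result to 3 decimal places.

Observed p* = 102/403 = 0.25310.
Balance c(h−p*) = e gives c = e/(0.881 − 0.25310) = 0.729/0.62790 = 1.16102.
Starting from p₀ = 0.25310; update p ← p + (dp/dt)·Δt with the new parameters.
t = 1: p = 0.25310 + (+0.27123) = 0.52433
t = 2: p = 0.52433 + (+0.15406) = 0.67839
t = 3: p = 0.67839 + (-0.10039) = 0.57801

0.578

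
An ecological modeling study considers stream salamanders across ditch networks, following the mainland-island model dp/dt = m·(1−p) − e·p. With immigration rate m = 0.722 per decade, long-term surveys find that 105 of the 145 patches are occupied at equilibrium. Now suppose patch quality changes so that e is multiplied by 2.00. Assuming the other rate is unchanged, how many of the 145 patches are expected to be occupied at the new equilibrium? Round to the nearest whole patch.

82

Observed p* = 105/145 = 0.72414.
Balance m(1−p*) = e·p* gives e = m(1−p*)/p* = 0.722×0.27586/0.72414 = 0.27504.
New p* = m/(m+e) = 0.72200/(0.72200+0.55008) = 0.56757.
Expected occupied = 145 × 0.56757 = 82.30 ≈ 82.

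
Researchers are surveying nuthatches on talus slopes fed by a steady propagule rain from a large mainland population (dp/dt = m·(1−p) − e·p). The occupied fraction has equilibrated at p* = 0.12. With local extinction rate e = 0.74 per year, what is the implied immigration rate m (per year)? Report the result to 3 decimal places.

At equilibrium m(1−p*) = e·p*, so m = e·p*/(1−p*).
m = 0.74 × 0.12 / 0.8800 = 0.0888/0.8800 = 0.1009.

0.101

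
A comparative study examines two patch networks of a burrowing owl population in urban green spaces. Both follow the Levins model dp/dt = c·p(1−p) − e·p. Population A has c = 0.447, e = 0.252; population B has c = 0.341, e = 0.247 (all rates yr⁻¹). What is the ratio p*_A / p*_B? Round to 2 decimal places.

A: p*_A = 1 − 0.252/0.447 = 0.4362.
B: p*_B = 1 − 0.247/0.341 = 0.2757.
p*_A / p*_B = 0.4362/0.2757 = 1.5825.

1.58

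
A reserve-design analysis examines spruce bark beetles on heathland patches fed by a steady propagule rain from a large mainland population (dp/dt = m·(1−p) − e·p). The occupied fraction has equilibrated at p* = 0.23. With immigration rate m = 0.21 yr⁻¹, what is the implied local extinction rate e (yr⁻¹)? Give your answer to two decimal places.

At equilibrium m(1−p*) = e·p*, so e = m(1−p*)/p*.
e = 0.21 × 0.7700 / 0.23 = 0.7030.

0.70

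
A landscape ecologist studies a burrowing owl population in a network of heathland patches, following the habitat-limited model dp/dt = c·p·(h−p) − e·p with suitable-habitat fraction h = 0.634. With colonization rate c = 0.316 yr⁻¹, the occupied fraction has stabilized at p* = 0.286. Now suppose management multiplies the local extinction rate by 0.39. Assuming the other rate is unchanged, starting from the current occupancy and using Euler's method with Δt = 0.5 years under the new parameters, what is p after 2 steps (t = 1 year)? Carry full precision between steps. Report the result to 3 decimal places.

Balance c(h−p*) = e gives e = 0.316×(0.634 − 0.28600) = 0.10997.
Starting from p₀ = 0.28600; update p ← p + (dp/dt)·Δt with the new parameters.
step 1: Δp = +0.00959, p = 0.29559
step 2: Δp = +0.00947, p = 0.30506

0.305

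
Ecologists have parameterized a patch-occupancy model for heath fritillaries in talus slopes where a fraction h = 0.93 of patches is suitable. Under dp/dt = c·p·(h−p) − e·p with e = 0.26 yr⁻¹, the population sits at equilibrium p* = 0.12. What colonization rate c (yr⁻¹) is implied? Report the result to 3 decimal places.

0.321

At equilibrium c(h−p*) = e, so c = e/(h−p*).
c = 0.26/(0.93 − 0.12) = 0.26/0.8100 = 0.3210.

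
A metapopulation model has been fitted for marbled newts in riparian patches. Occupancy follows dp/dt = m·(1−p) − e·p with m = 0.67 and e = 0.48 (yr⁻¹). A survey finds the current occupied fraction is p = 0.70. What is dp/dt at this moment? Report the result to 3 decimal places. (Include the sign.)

Colonization term: m·(1−p) = 0.67×0.3000 = 0.20100.
Extinction term: e·p = 0.33600.
dp/dt = 0.20100 − 0.33600 = -0.13500.

-0.135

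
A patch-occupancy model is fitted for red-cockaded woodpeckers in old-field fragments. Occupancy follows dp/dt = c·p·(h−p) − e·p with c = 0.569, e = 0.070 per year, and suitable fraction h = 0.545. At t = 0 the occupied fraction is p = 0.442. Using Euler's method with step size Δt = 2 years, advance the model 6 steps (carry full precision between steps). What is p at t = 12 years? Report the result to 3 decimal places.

Update rule: p ← p + [c·p·(h−p) − e·p]·Δt with Δt = 2.
step 1: Δp = -0.01007, p = 0.43193
step 2: Δp = -0.00489, p = 0.42704
step 3: Δp = -0.00246, p = 0.42458
step 4: Δp = -0.00126, p = 0.42332
step 5: Δp = -0.00065, p = 0.42267
step 6: Δp = -0.00034, p = 0.42234

0.422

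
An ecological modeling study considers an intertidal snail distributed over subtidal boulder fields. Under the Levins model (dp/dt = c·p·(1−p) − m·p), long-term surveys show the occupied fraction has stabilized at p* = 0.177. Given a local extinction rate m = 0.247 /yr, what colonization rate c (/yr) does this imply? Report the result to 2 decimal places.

At equilibrium c(1−p*) = m, so c = m/(1−p*).
c = 0.247/(1 − 0.177) = 0.247/0.8230 = 0.3001.

0.30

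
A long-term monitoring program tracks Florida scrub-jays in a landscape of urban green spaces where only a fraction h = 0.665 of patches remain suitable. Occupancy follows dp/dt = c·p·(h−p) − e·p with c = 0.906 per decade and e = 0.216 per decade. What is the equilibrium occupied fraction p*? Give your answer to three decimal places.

0.427

Setting dp/dt = 0 and dividing by p* gives c·(h−p*) = e.
So p* = h − e/c = 0.665 − 0.216/0.906 = 0.665 − 0.2384 = 0.4266.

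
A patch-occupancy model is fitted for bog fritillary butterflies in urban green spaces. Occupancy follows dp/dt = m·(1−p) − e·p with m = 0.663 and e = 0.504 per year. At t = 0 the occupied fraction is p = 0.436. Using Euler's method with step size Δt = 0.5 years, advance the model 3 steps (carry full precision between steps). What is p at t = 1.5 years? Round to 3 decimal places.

0.559

Update rule: p ← p + [m·(1−p) − e·p]·Δt with Δt = 0.5.
p: 0.43600 → 0.51309  (Δp = +0.07709)
p: 0.51309 → 0.54520  (Δp = +0.03211)
p: 0.54520 → 0.55858  (Δp = +0.01337)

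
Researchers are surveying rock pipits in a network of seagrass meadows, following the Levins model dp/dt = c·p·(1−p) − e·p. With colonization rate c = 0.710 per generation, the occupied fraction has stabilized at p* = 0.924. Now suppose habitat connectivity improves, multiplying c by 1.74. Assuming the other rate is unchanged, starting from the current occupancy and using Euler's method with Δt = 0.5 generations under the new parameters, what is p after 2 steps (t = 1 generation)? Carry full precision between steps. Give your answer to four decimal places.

Balance c(1−p*) = e gives e = 0.710×(1 − 0.92400) = 0.05396.
Starting from p₀ = 0.92400; update p ← p + (dp/dt)·Δt with the new parameters.
t = 0.5: p = 0.92400 + (+0.01845) = 0.94245
t = 1: p = 0.94245 + (+0.00808) = 0.95052

0.9505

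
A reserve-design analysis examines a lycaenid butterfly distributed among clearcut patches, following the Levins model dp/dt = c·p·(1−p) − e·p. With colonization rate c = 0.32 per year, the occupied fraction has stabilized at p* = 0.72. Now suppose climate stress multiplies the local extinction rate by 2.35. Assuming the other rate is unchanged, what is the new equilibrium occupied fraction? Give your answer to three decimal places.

Balance c(1−p*) = e gives e = 0.32×(1 − 0.72000) = 0.08960.
New p* = 1 − e/c = 1 − 0.21056/0.32000 = 0.34200.

0.342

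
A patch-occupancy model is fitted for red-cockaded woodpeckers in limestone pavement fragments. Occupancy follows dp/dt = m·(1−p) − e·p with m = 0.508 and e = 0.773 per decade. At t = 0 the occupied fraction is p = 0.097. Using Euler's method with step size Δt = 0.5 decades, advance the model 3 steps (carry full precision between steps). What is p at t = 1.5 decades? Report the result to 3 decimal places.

Update rule: p ← p + [m·(1−p) − e·p]·Δt with Δt = 0.5.
t = 0.5: p = 0.09700 + (+0.19187) = 0.28887
t = 1: p = 0.28887 + (+0.06898) = 0.35785
t = 1.5: p = 0.35785 + (+0.02480) = 0.38265

0.383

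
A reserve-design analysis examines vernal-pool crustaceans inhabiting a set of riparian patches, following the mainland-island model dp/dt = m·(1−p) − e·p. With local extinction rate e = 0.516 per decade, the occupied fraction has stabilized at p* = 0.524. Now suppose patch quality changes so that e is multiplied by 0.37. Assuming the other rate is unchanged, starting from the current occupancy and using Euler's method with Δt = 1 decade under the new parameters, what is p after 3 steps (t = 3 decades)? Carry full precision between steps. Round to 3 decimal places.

Balance m(1−p*) = e·p* gives m = e·p*/(1−p*) = 0.516×0.52400/0.47600 = 0.56803.
Starting from p₀ = 0.52400; update p ← p + (dp/dt)·Δt with the new parameters.
p: 0.52400 → 0.69434  (Δp = +0.17034)
p: 0.69434 → 0.73540  (Δp = +0.04106)
p: 0.73540 → 0.74530  (Δp = +0.00990)

0.745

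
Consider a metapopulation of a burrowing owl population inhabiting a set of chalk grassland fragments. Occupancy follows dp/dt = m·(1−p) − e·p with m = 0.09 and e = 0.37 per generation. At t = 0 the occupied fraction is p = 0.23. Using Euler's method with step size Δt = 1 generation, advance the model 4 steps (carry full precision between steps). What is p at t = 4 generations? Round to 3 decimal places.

Update rule: p ← p + [m·(1−p) − e·p]·Δt with Δt = 1.
  1  |  dp/dt·Δt = -0.015800  |  p_1 = 0.214200
  2  |  dp/dt·Δt = -0.008532  |  p_2 = 0.205668
  3  |  dp/dt·Δt = -0.004607  |  p_3 = 0.201061
  4  |  dp/dt·Δt = -0.002488  |  p_4 = 0.198573

0.199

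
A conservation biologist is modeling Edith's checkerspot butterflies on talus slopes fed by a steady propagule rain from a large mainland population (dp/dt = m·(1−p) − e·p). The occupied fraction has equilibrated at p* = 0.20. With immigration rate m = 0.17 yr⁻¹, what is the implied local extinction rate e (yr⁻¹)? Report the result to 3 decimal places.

At equilibrium m(1−p*) = e·p*, so e = m(1−p*)/p*.
e = 0.17 × 0.8000 / 0.20 = 0.6800.

0.680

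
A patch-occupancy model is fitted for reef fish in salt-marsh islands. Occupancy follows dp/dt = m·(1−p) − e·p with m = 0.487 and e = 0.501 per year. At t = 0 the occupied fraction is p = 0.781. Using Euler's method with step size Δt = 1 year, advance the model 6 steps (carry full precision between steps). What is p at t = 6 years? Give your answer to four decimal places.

Update rule: p ← p + [m·(1−p) − e·p]·Δt with Δt = 1.
p: 0.78100 → 0.49637  (Δp = -0.28463)
p: 0.49637 → 0.49296  (Δp = -0.00342)
p: 0.49296 → 0.49292  (Δp = -0.00004)
p: 0.49292 → 0.49291  (Δp = -0.00000)
p: 0.49291 → 0.49291  (Δp = -0.00000)
p: 0.49291 → 0.49291  (Δp = -0.00000)

0.4929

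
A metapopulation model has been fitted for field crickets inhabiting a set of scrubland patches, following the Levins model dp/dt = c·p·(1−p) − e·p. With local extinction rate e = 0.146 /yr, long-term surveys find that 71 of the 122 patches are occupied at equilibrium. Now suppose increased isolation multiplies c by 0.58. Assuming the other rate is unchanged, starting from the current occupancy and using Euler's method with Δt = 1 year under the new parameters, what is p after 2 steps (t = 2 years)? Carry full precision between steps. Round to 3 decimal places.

0.517

Observed p* = 71/122 = 0.58197.
Balance c(1−p*) = e gives c = e/(1 − 0.58197) = 0.146/0.41803 = 0.34925.
Starting from p₀ = 0.58197; update p ← p + (dp/dt)·Δt with the new parameters.
p: 0.58197 → 0.54628  (Δp = -0.03569)
p: 0.54628 → 0.51673  (Δp = -0.02955)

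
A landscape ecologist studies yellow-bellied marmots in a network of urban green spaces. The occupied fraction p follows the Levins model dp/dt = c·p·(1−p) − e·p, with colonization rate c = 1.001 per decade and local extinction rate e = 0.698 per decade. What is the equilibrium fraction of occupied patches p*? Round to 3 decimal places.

0.303

Setting dp/dt = 0 and dividing through by p* gives c·(1−p*) = e.
So p* = 1 − e/c = 1 − 0.698/1.001 = 1 − 0.6973 = 0.3027.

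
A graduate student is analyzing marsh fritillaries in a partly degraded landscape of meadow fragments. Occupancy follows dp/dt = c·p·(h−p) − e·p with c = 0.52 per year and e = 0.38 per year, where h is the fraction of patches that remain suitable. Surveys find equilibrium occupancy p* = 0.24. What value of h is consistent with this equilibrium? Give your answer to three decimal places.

0.971

At equilibrium c(h−p*) = e, so h = p* + e/c.
h = 0.24 + 0.38/0.52 = 0.24 + 0.7308 = 0.9708.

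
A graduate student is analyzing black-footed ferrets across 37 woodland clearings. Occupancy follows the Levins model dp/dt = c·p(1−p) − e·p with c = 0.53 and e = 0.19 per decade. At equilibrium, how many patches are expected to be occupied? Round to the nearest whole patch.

p* = 1 − e/c = 1 − 0.19/0.53 = 0.6415.
Expected occupied patches = N × p* = 37 × 0.6415 = 23.74 ≈ 24.

24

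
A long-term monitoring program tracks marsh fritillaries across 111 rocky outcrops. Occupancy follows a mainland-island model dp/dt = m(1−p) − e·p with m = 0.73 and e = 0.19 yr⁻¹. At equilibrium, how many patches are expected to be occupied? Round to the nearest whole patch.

p* = m/(m+e) = 0.73/0.9200 = 0.7935.
Expected occupied patches = N × p* = 111 × 0.7935 = 88.08 ≈ 88.

88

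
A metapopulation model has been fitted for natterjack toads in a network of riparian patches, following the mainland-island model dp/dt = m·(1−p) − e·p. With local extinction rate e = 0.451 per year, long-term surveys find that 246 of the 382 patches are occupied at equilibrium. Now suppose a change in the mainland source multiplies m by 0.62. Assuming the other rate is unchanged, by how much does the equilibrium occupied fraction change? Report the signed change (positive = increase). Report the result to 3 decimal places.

Observed p* = 246/382 = 0.64398.
Balance m(1−p*) = e·p* gives m = e·p*/(1−p*) = 0.451×0.64398/0.35602 = 0.81578.
New p* = m/(m+e) = 0.50578/(0.50578+0.45100) = 0.52863.
Δp* = 0.52863 − 0.64398 = -0.11535.

-0.115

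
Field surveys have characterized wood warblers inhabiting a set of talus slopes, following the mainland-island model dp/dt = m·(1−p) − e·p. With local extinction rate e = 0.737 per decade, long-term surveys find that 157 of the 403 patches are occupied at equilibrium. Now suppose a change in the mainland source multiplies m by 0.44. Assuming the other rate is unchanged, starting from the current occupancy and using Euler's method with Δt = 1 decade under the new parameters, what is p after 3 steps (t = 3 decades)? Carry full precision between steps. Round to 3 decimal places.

Observed p* = 157/403 = 0.38958.
Balance m(1−p*) = e·p* gives m = e·p*/(1−p*) = 0.737×0.38958/0.61042 = 0.47036.
Starting from p₀ = 0.38958; update p ← p + (dp/dt)·Δt with the new parameters.
  1  |  dp/dt·Δt = -0.160787  |  p_1 = 0.228791
  2  |  dp/dt·Δt = -0.009011  |  p_2 = 0.219781
  3  |  dp/dt·Δt = -0.000505  |  p_3 = 0.219276

0.219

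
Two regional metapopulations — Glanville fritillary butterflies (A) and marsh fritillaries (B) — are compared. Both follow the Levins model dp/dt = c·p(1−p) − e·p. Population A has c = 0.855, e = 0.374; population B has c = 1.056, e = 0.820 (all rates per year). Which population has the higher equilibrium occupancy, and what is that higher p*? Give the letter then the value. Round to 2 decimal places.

A: p*_A = 1 − 0.374/0.855 = 0.5626.
B: p*_B = 1 − 0.820/1.056 = 0.2235.
A is higher at 0.5626.

A, 0.56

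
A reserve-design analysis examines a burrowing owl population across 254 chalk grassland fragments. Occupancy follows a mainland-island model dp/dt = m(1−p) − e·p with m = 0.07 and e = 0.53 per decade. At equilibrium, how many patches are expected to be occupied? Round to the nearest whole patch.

p* = m/(m+e) = 0.07/0.6000 = 0.1167.
Expected occupied patches = N × p* = 254 × 0.1167 = 29.63 ≈ 30.

30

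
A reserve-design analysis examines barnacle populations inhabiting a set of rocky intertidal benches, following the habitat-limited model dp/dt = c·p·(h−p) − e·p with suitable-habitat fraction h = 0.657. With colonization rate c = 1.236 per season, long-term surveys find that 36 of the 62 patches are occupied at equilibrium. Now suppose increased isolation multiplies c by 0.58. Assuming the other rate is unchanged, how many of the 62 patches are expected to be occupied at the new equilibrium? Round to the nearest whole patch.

33

Observed p* = 36/62 = 0.58065.
Balance c(h−p*) = e gives e = 1.236×(0.657 − 0.58065) = 0.09437.
New p* = 0.657 − e/c = 0.657 − 0.09437/0.71688 = 0.52536.
Expected occupied = 62 × 0.52536 = 32.57 ≈ 33.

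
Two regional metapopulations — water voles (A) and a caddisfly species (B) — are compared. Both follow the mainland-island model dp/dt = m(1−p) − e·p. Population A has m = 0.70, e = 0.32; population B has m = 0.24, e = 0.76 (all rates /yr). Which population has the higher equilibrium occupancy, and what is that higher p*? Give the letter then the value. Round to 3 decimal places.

A: p*_A = m/(m+e) = 0.70/1.0200 = 0.6863.
B: p*_B = 0.24/1.0000 = 0.2400.
A is higher at 0.6863.

A, 0.686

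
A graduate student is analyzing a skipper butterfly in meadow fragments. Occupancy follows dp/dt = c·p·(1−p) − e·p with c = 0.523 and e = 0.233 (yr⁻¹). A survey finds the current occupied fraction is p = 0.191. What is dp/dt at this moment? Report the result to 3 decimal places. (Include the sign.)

Colonization term: c·p·(1−p) = 0.523×0.191×0.8090 = 0.08081.
Extinction term: e·p = 0.04450.
dp/dt = 0.08081 − 0.04450 = 0.03631.

0.036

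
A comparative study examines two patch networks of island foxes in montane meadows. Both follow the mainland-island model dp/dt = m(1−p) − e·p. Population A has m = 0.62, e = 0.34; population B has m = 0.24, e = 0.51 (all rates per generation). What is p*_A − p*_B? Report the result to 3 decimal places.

A: p*_A = m/(m+e) = 0.62/0.9600 = 0.6458.
B: p*_B = 0.24/0.7500 = 0.3200.
p*_A − p*_B = 0.6458 − 0.3200 = 0.3258.

0.326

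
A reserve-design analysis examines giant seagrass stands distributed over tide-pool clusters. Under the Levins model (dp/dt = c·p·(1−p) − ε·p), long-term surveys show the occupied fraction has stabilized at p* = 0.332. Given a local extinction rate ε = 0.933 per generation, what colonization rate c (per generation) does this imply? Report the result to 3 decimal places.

At equilibrium c(1−p*) = ε, so c = ε/(1−p*).
c = 0.933/(1 − 0.332) = 0.933/0.6680 = 1.3967.

1.397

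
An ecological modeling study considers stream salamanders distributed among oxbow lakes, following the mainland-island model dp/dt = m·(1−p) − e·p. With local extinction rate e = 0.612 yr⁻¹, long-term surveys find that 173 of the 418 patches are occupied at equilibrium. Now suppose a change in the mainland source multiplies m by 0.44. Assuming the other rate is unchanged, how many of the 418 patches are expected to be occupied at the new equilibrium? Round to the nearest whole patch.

Observed p* = 173/418 = 0.41388.
Balance m(1−p*) = e·p* gives m = e·p*/(1−p*) = 0.612×0.41388/0.58612 = 0.43215.
New p* = m/(m+e) = 0.19015/(0.19015+0.61200) = 0.23705.
Expected occupied = 418 × 0.23705 = 99.09 ≈ 99.

99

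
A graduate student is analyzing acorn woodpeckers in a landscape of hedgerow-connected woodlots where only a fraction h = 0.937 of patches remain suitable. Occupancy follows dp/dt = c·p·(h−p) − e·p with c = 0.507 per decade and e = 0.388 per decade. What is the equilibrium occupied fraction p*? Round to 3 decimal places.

0.172

Setting dp/dt = 0 and dividing by p* gives c·(h−p*) = e.
So p* = h − e/c = 0.937 − 0.388/0.507 = 0.937 − 0.7653 = 0.1717.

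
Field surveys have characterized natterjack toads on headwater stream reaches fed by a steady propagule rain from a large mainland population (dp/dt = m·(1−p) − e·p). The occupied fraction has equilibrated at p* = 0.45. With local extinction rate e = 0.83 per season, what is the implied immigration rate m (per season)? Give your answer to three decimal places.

At equilibrium m(1−p*) = e·p*, so m = e·p*/(1−p*).
m = 0.83 × 0.45 / 0.5500 = 0.3735/0.5500 = 0.6791.

0.679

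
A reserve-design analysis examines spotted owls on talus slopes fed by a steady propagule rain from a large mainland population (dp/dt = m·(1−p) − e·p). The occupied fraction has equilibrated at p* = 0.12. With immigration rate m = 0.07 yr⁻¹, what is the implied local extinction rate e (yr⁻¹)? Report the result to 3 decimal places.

At equilibrium m(1−p*) = e·p*, so e = m(1−p*)/p*.
e = 0.07 × 0.8800 / 0.12 = 0.5133.

0.513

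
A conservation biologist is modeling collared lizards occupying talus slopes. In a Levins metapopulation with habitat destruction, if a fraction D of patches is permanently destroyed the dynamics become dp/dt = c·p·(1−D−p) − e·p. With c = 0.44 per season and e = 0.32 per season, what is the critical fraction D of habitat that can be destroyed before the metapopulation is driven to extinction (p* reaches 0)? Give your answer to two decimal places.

The nontrivial equilibrium is p* = (1−D) − e/c; extinction occurs when this hits zero.
So D_crit = 1 − e/c = 1 − 0.32/0.44 = 1 − 0.7273 = 0.2727.
This equals the undisturbed p*, a classic result of Lande's extension.

0.27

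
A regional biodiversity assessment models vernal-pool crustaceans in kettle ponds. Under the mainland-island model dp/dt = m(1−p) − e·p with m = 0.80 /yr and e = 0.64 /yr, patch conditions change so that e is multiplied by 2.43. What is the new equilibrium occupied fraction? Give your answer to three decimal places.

Before: p* = 0.80/(0.80+0.64) = 0.5556.
After: m = 0.8, e = 1.5552; p* = 0.8/2.3552 = 0.3397.

0.340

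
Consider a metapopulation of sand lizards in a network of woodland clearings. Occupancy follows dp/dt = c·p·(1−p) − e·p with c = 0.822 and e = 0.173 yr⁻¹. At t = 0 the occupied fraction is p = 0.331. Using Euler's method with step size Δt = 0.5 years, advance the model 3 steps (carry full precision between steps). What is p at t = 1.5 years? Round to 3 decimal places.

Update rule: p ← p + [c·p·(1−p) − e·p]·Δt with Δt = 0.5.
step 1: Δp = +0.06238, p = 0.39338
step 2: Δp = +0.06405, p = 0.45743
step 3: Δp = +0.06244, p = 0.51987

0.520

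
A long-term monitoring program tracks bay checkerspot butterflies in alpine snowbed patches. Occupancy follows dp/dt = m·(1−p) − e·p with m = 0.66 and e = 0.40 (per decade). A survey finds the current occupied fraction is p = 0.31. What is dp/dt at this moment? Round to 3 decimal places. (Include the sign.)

Colonization term: m·(1−p) = 0.66×0.6900 = 0.45540.
Extinction term: e·p = 0.12400.
dp/dt = 0.45540 − 0.12400 = 0.33140.

0.331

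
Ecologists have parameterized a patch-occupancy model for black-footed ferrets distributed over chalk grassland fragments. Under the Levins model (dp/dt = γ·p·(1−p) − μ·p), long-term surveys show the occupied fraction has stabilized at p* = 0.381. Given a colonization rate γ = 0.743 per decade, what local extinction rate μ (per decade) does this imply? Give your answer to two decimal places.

0.46

At equilibrium γ(1−p*) = μ.
μ = 0.743 × (1 − 0.381) = 0.743 × 0.6190 = 0.4599.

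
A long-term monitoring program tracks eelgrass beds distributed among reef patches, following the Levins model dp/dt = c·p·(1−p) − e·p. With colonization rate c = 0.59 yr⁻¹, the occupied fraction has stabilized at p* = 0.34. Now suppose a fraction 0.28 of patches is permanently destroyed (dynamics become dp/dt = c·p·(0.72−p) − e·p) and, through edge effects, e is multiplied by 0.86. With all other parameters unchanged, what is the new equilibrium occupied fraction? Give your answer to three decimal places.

0.152

Balance c(1−p*) = e gives e = 0.59×(1 − 0.34000) = 0.38940.
New p* = 0.72 − e/c = 0.72 − 0.33488/0.59000 = 0.15241.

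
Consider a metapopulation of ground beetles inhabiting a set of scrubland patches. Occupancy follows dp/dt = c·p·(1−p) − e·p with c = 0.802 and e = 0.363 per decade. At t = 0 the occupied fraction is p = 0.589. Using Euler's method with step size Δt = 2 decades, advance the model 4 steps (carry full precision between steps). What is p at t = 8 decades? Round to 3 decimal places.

Update rule: p ← p + [c·p·(1−p) − e·p]·Δt with Δt = 2.
t = 2: p = 0.58900 + (-0.03932) = 0.54968
t = 4: p = 0.54968 + (-0.00203) = 0.54765
t = 6: p = 0.54765 + (-0.00024) = 0.54741
t = 8: p = 0.54741 + (-0.00003) = 0.54739

0.547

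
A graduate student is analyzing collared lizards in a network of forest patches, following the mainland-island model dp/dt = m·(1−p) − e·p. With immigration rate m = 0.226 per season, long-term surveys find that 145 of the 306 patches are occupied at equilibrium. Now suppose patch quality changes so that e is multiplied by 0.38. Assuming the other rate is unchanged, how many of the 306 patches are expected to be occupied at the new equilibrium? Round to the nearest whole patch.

Observed p* = 145/306 = 0.47386.
Balance m(1−p*) = e·p* gives e = m(1−p*)/p* = 0.226×0.52614/0.47386 = 0.25093.
New p* = m/(m+e) = 0.22600/(0.22600+0.09535) = 0.70328.
Expected occupied = 306 × 0.70328 = 215.20 ≈ 215.

215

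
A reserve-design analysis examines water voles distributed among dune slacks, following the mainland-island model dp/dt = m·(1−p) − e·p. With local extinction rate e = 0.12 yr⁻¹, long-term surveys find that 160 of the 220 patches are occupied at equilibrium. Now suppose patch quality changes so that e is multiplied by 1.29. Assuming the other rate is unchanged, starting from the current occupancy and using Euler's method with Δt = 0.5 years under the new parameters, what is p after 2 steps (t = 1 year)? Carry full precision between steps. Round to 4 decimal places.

Observed p* = 160/220 = 0.72727.
Balance m(1−p*) = e·p* gives m = e·p*/(1−p*) = 0.12×0.72727/0.27273 = 0.32000.
Starting from p₀ = 0.72727; update p ← p + (dp/dt)·Δt with the new parameters.
p: 0.72727 → 0.71462  (Δp = -0.01265)
p: 0.71462 → 0.70497  (Δp = -0.00965)

0.7050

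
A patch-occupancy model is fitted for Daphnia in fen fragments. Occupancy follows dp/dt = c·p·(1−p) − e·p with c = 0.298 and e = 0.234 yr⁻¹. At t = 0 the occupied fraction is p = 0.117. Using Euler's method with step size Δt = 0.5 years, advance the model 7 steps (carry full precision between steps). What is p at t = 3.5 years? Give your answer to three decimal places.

Update rule: p ← p + [c·p·(1−p) − e·p]·Δt with Δt = 0.5.
p: 0.11700 → 0.11870  (Δp = +0.00170)
p: 0.11870 → 0.12040  (Δp = +0.00170)
p: 0.12040 → 0.12210  (Δp = +0.00169)
p: 0.12210 → 0.12378  (Δp = +0.00169)
p: 0.12378 → 0.12546  (Δp = +0.00168)
p: 0.12546 → 0.12713  (Δp = +0.00167)
p: 0.12713 → 0.12879  (Δp = +0.00166)

0.129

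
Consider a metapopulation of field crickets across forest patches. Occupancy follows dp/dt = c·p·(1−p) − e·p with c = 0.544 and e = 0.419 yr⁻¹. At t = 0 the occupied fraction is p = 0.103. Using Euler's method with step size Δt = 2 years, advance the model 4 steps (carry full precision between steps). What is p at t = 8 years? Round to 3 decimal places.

0.159

Update rule: p ← p + [c·p·(1−p) − e·p]·Δt with Δt = 2.
p: 0.10300 → 0.11721  (Δp = +0.01421)
p: 0.11721 → 0.13156  (Δp = +0.01436)
p: 0.13156 → 0.14562  (Δp = +0.01406)
p: 0.14562 → 0.15896  (Δp = +0.01333)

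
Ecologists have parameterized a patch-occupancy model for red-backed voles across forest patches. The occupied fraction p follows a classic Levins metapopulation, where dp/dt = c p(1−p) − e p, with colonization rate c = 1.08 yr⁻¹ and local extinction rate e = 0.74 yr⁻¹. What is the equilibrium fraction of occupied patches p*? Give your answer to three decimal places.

At equilibrium, colonization balances extinction: c·p*·(1−p*) = e·p*.
So p* = 1 − e/c = 1 − 0.74/1.08 = 1 − 0.6852 = 0.3148.

0.315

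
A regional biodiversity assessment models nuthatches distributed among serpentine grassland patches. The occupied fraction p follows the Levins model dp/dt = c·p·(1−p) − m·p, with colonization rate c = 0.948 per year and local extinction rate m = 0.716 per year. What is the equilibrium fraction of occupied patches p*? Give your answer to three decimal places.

At equilibrium, colonization balances extinction: c·p*·(1−p*) = m·p*.
So p* = 1 − m/c = 1 − 0.716/0.948 = 1 − 0.7553 = 0.2447.

0.245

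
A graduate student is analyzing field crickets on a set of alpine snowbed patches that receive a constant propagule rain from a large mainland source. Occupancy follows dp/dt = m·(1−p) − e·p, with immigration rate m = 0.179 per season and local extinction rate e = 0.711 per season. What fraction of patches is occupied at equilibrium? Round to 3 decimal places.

0.201

At equilibrium the propagule rain into empty patches balances local extinction: m(1−p*) = e·p*.
p* = m/(m+e) = 0.179/(0.179+0.711) = 0.179/0.8900 = 0.2011.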